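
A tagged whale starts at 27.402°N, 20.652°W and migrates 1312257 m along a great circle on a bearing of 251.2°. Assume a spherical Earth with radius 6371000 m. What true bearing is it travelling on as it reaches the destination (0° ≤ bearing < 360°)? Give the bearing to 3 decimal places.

Angular distance δ = d/R = 1312257 / 6371000 = 0.205973 rad.
Converting: φ₁ = 0.478255 rad, θ = 4.384267 rad.
Destination latitude: φ₂ = arcsin( sin φ₁ cos δ + cos φ₁ sin δ cos θ ) = arcsin(0.391988) = 23.078°.
For the longitude increment, Δλ = atan2( sin θ sin δ cos φ₁, cos δ − sin φ₁ sin φ₂ ) = atan2(-0.171886, 0.798457) = -12.149°.
Hence λ₂ = -20.652° + -12.149° = -32.801°.
The forward bearing on arrival equals the back-azimuth from the destination plus 180°.
Back-azimuth from P₂ (23.078°, -32.801°) to P₁ (27.402°, -20.652°), with Δλ' = λ₁ − λ₂ = 12.149°: atan2( sin Δλ' cos φ₁ , cos φ₂ sin φ₁ − sin φ₂ cos φ₁ cos Δλ' ) = 66.000°.
Final bearing = (66.000° + 180°) mod 360° = 246.000°.

final bearing 246.000°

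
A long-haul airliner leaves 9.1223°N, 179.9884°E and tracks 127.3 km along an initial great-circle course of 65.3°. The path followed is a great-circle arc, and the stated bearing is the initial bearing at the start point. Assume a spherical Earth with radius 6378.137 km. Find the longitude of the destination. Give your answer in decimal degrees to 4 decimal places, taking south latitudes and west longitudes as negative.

Central angle δ = d/R = 0.019959 rad.
Converting: φ₁ = 0.159214 rad, θ = 1.139700 rad.
sin φ₂ = sin φ₁ cos δ + cos φ₁ sin δ cos θ = (0.158542)(0.999801) + (0.987352)(0.019957)(0.417867) = 0.166745
φ₂ = asin(0.166745) = 0.167527 rad = 9.5986°.
Then Δλ = atan2(0.017902, 0.973365) = 0.018390 rad, from sin θ sin δ cos φ₁ over cos δ − sin φ₁ sin φ₂.
λ₂ = 179.9884° + 1.0537° = 181.0421°, normalized to (−180°, 180°] → -178.9579°.

longitude -178.9579°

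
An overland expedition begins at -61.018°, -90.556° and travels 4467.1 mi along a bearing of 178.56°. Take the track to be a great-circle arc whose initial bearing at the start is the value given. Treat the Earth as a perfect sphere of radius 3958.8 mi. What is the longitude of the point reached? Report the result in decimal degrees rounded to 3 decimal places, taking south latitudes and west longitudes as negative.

Central angle δ = d/R = 1.128397 rad.
Converting: φ₁ = -1.064965 rad, θ = 3.116460 rad.
sin φ₂ = sin φ₁ cos δ + cos φ₁ sin δ cos θ = (-0.874772)(0.428109) + (0.484535)(0.903727)(-0.999684) = -0.812246
φ₂ = asin(-0.812246) = -0.947993 rad = -54.316°.
For the longitude increment, Δλ = atan2( sin θ sin δ cos φ₁, cos δ − sin φ₁ sin φ₂ ) = atan2(0.011004, -0.282422) = 177.769°.
Hence λ₂ = -90.556° + 177.769° = 87.213°.

longitude 87.213°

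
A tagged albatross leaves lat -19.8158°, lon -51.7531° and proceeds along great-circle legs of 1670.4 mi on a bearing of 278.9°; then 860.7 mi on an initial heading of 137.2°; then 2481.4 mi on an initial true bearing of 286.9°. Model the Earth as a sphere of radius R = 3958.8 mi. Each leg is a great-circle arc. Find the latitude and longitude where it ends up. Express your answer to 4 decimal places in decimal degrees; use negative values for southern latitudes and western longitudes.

latitude -9.5010°, longitude -101.9455°

Apply the spherical direct solution leg by leg, carrying full precision between legs.
Leg 1: from (-19.8158°, -51.7531°), δ = 1670.4/3958.8 = 0.421946 rad, θ = 278.9° → φ = -14.4572°, λ = -76.4512°.
Leg 2: from (-14.4572°, -76.4512°), δ = 860.7/3958.8 = 0.217414 rad, θ = 137.2° → φ = -23.3931°, λ = -67.2626°.
Leg 3: from (-23.3931°, -67.2626°), δ = 2481.4/3958.8 = 0.626806 rad, θ = 286.9° → φ = -9.5010°, λ = -101.9455°.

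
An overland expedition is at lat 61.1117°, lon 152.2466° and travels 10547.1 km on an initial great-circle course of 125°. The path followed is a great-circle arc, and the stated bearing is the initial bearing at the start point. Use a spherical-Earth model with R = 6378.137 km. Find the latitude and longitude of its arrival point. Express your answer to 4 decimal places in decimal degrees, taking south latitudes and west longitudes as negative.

Angular distance δ = d/R = 10547.1 / 6378.137 = 1.653633 rad.
With φ₁ = 61.1117° = 1.066600 rad and θ = 125° = 2.181662 rad:
Applying the spherical law of cosines for sides, sin φ₂ = sin φ₁ cos δ + cos φ₁ sin δ cos θ = -0.348593, so φ₂ = -20.4013°.
Δλ = atan2( sin θ sin δ cos φ₁ , cos δ − sin φ₁ sin φ₂ ) = atan2(0.394378, 0.222473) = 1.057185 rad = 60.5722°.
λ₂ = 152.2466° + 60.5722° = 212.8188°, normalized to (−180°, 180°] → -147.1812°.

latitude -20.4013°, longitude -147.1812°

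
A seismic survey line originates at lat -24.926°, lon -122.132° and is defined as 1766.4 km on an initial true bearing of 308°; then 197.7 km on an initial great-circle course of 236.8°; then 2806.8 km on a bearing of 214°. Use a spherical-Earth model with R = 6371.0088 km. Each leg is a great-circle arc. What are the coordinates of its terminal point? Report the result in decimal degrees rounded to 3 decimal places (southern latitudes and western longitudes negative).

Apply the spherical direct solution leg by leg, carrying full precision between legs.
Leg 1: from (-24.926°, -122.132°), δ = 1766.4/6371.0088 = 0.277256 rad, θ = 308° → φ = -14.627°, λ = -135.012°.
Leg 2: from (-14.627°, -135.012°), δ = 197.7/6371.0088 = 0.031031 rad, θ = 236.8° → φ = -15.596°, λ = -136.557°.
Leg 3: from (-15.596°, -136.557°), δ = 2806.8/6371.0088 = 0.440558 rad, θ = 214° → φ = -35.711°, λ = -153.636°.

latitude -35.711°, longitude -153.636°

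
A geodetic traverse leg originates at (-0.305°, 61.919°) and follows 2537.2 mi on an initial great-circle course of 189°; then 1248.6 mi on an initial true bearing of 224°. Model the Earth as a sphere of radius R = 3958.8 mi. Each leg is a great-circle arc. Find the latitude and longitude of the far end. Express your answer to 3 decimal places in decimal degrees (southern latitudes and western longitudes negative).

Apply the spherical direct solution leg by leg, carrying full precision between legs.
Leg 1: from (-0.305°, 61.919°), δ = 2537.2/3958.8 = 0.640901 rad, θ = 189° → φ = -36.499°, λ = 55.237°.
Leg 2: from (-36.499°, 55.237°), δ = 1248.6/3958.8 = 0.315399 rad, θ = 224° → φ = -48.146°, λ = 36.396°.

latitude -48.146°, longitude 36.396°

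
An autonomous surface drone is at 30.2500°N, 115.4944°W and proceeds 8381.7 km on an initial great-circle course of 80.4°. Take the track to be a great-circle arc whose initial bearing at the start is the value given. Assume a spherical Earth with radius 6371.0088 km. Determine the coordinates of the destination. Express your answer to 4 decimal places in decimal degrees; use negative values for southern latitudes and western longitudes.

Central angle δ = d/R = 1.315600 rad.
Start latitude φ₁ = 0.527962 rad; initial bearing θ = 1.403245 rad.
sin φ₂ = sin φ₁ cos δ + cos φ₁ sin δ cos θ = (0.503774)(0.252435) + (0.863836)(0.967614)(0.166769) = 0.266565
φ₂ = asin(0.266565) = 0.269828 rad = 15.4600°.
Then Δλ = atan2(0.824154, 0.118146) = 1.428411 rad, from sin θ sin δ cos φ₁ over cos δ − sin φ₁ sin φ₂.
λ₂ = λ₁ + Δλ = -33.6525°.

latitude 15.4600°, longitude -33.6525°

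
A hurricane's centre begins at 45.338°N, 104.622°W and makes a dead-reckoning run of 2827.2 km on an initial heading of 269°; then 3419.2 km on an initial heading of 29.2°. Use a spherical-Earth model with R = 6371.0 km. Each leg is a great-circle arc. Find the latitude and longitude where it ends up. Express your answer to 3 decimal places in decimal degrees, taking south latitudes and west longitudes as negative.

Apply the spherical direct solution leg by leg, carrying full precision between legs.
Leg 1: from (45.338°, -104.622°), δ = 2827.2/6371 = 0.443761 rad, θ = 269° → φ = 39.577°, λ = -138.466°.
Leg 2: from (39.577°, -138.466°), δ = 3419.2/6371 = 0.536682 rad, θ = 29.2° → φ = 63.068°, λ = -105.050°.

latitude 63.068°, longitude -105.050°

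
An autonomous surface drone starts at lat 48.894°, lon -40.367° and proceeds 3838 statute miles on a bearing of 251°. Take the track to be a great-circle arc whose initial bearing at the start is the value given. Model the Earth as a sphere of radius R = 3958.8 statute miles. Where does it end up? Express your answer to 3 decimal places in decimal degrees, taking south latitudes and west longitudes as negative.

Angular distance δ = d/R = 3838 / 3958.8 = 0.969486 rad.
With φ₁ = 48.894° = 0.853361 rad and θ = 251° = 4.380776 rad:
sin φ₂ = sin φ₁ cos δ + cos φ₁ sin δ cos θ = (0.753495)(0.565724) + (0.657454)(0.824595)(-0.325568) = 0.249768
φ₂ = asin(0.249768) = 0.252441 rad = 14.464°.
Then Δλ = atan2(-0.512597, 0.377525) = -0.935995 rad, from sin θ sin δ cos φ₁ over cos δ − sin φ₁ sin φ₂.
λ₂ = λ₁ + Δλ = -93.996°.

latitude 14.464°, longitude -93.996°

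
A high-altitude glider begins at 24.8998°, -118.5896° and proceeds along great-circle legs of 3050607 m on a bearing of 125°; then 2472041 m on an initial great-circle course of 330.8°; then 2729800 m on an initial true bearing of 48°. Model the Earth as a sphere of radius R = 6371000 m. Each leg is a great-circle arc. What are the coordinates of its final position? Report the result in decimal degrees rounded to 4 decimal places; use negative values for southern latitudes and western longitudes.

Apply the spherical direct solution leg by leg, carrying full precision between legs.
Leg 1: from (24.8998°, -118.5896°), δ = 3050607/6371000 = 0.478827 rad, θ = 125° → φ = 7.6995°, λ = -96.2034°.
Leg 2: from (7.6995°, -96.2034°), δ = 2472041/6371000 = 0.388015 rad, θ = 330.8° → φ = 26.8279°, λ = -108.1409°.
Leg 3: from (26.8279°, -108.1409°), δ = 2729800/6371000 = 0.428473 rad, θ = 48° → φ = 41.1934°, λ = -83.9159°.

latitude 41.1934°, longitude -83.9159°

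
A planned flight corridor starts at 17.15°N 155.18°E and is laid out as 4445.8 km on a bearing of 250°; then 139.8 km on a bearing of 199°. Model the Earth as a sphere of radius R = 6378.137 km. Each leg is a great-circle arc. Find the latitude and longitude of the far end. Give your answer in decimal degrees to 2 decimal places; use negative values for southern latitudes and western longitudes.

Apply the spherical direct solution leg by leg, carrying full precision between legs.
Leg 1: from (17.15°, 155.18°), δ = 4445.8/6378.137 = 0.697037 rad, θ = 250° → φ = 0.93°, λ = 118.07°.
Leg 2: from (0.93°, 118.07°), δ = 139.8/6378.137 = 0.021919 rad, θ = 199° → φ = -0.25°, λ = 117.66°.

latitude -0.25°, longitude 117.66°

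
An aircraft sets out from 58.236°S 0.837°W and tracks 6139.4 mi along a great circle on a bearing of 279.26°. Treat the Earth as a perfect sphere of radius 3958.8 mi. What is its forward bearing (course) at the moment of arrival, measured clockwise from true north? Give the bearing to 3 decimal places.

final bearing 328.617°

δ = 6139.4/3958.8 = 1.550823 rad (88.8556°).
With φ₁ = -58.236° = -1.016410 rad and θ = 279.26° = 4.874006 rad:
sin φ₂ = sin φ₁ cos δ + cos φ₁ sin δ cos θ = (-0.850224)(0.019972) + (0.526422)(0.999801)(0.160915) = 0.067712
φ₂ = asin(0.067712) = 0.067764 rad = 3.883°.
For the longitude increment, Δλ = atan2( sin θ sin δ cos φ₁, cos δ − sin φ₁ sin φ₂ ) = atan2(-0.519458, 0.077542) = -81.510°.
λ₂ = -0.837° + -81.510° = -82.347°.
The forward bearing on arrival equals the back-azimuth from the destination plus 180°.
Back-azimuth from P₂ (3.883°, -82.347°) to P₁ (-58.236°, -0.837°), with Δλ' = λ₁ − λ₂ = 81.510°: atan2( sin Δλ' cos φ₁ , cos φ₂ sin φ₁ − sin φ₂ cos φ₁ cos Δλ' ) = 148.617°.
Final bearing = (148.617° + 180°) mod 360° = 328.617°.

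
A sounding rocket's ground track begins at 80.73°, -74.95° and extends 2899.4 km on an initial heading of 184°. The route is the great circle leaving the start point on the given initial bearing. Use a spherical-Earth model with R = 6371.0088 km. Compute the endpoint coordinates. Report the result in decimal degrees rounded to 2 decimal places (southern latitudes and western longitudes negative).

Central angle δ = d/R = 0.455093 rad.
Start latitude φ₁ = 1.409004 rad; initial bearing θ = 3.211406 rad.
Applying the spherical law of cosines for sides, sin φ₂ = sin φ₁ cos δ + cos φ₁ sin δ cos θ = 0.815857, so φ₂ = 54.67°.
For the longitude increment, Δλ = atan2( sin θ sin δ cos φ₁, cos δ − sin φ₁ sin φ₂ ) = atan2(-0.004939, 0.093018) = -3.04°.
λ₂ = λ₁ + Δλ = -77.99°.

latitude 54.67°, longitude -77.99°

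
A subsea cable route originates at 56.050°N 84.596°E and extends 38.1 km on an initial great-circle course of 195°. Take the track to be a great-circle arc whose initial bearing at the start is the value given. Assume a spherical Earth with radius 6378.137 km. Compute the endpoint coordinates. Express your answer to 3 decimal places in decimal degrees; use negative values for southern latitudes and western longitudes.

latitude 55.719°, longitude 84.439°

Angular distance δ = d/R = 38.1 / 6378.137 = 0.005974 rad.
With φ₁ = 56.050° = 0.978257 rad and θ = 195° = 3.403392 rad:
Destination latitude: φ₂ = arcsin( sin φ₁ cos δ + cos φ₁ sin δ cos θ ) = arcsin(0.826288) = 55.719°.
Then Δλ = atan2(-0.000863, 0.314555) = -0.002745 rad, from sin θ sin δ cos φ₁ over cos δ − sin φ₁ sin φ₂.
λ₂ = λ₁ + Δλ = 84.439°.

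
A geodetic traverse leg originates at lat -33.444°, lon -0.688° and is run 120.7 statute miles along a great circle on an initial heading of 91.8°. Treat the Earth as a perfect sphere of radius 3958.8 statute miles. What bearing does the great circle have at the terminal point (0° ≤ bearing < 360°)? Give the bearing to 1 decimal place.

The arc subtends δ = 120.7/3958.8 = 0.030489 rad at the centre.
Start latitude φ₁ = -0.583708 rad; initial bearing θ = 1.602212 rad.
Applying the spherical law of cosines for sides, sin φ₂ = sin φ₁ cos δ + cos φ₁ sin δ cos θ = -0.551665, so φ₂ = -33.481°.
Δλ = atan2( sin θ sin δ cos φ₁ , cos δ − sin φ₁ sin φ₂ ) = atan2(0.025424, 0.695501) = 0.036539 rad = 2.094°.
Hence λ₂ = -0.688° + 2.094° = 1.406°.
The forward bearing on arrival equals the back-azimuth from the destination plus 180°.
Back-azimuth from P₂ (-33.5°, 1.4°) to P₁ (-33.4°, -0.7°), with Δλ' = λ₁ − λ₂ = -2.1°: atan2( sin Δλ' cos φ₁ , cos φ₂ sin φ₁ − sin φ₂ cos φ₁ cos Δλ' ) = 270.6°.
Final bearing = (270.6° + 180°) mod 360° = 90.6°.

final bearing 90.6°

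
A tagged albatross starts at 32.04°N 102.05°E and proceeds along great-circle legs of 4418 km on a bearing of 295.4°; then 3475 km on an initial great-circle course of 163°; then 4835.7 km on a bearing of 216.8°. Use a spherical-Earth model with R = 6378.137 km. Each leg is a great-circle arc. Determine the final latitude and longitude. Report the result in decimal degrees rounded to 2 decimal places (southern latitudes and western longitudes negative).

Apply the spherical direct solution leg by leg, carrying full precision between legs.
Leg 1: from (32.04°, 102.05°), δ = 4418/6378.137 = 0.692679 rad, θ = 295.4° → φ = 39.82°, λ = 53.36°.
Leg 2: from (39.82°, 53.36°), δ = 3475/6378.137 = 0.544830 rad, θ = 163° → φ = 9.62°, λ = 62.20°.
Leg 3: from (9.62°, 62.20°), δ = 4835.7/6378.137 = 0.758168 rad, θ = 216.8° → φ = -24.93°, λ = 35.19°.

latitude -24.93°, longitude 35.19°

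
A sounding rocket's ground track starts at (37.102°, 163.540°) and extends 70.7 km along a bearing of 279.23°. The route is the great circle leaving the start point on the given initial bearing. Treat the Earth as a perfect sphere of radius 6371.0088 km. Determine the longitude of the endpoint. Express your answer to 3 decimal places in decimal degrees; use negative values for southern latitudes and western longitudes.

Central angle δ = d/R = 0.011097 rad.
With φ₁ = 37.102° = 0.647552 rad and θ = 279.23° = 4.873483 rad:
Applying the spherical law of cosines for sides, sin φ₂ = sin φ₁ cos δ + cos φ₁ sin δ cos θ = 0.604618, so φ₂ = 37.201°.
For the longitude increment, Δλ = atan2( sin θ sin δ cos φ₁, cos δ − sin φ₁ sin φ₂ ) = atan2(-0.008736, 0.635211) = -0.788°.
λ₂ = 163.540° + -0.788° = 162.752°.

longitude 162.752°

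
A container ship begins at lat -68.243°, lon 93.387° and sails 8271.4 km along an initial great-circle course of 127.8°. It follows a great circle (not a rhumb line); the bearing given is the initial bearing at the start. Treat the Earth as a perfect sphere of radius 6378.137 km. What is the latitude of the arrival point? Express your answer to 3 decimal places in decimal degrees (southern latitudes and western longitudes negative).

δ = 8271.4/6378.137 = 1.296836 rad (74.3033°).
Converting: φ₁ = -1.191065 rad, θ = 2.230531 rad.
Destination latitude: φ₂ = arcsin( sin φ₁ cos δ + cos φ₁ sin δ cos θ ) = arcsin(-0.469988) = -28.033°.
Then Δλ = atan2(0.281965, -0.165962) = 2.102784 rad, from sin θ sin δ cos φ₁ over cos δ − sin φ₁ sin φ₂.
λ₂ = 93.387° + 120.481° = 213.868°, normalized to (−180°, 180°] → -146.132°.

latitude -28.033°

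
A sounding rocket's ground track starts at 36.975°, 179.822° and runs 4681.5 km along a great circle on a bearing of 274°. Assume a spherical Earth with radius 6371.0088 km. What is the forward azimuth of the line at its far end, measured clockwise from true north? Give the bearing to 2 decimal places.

Angular distance δ = d/R = 4681.5 / 6371.0088 = 0.734813 rad.
Converting: φ₁ = 0.645335 rad, θ = 4.782202 rad.
sin φ₂ = sin φ₁ cos δ + cos φ₁ sin δ cos θ = (0.601466)(0.741956) + (0.798898)(0.670448)(0.069756) = 0.483625
φ₂ = asin(0.483625) = 0.504791 rad = 28.922°.
Then Δλ = atan2(-0.534315, 0.451072) = -0.869676 rad, from sin θ sin δ cos φ₁ over cos δ − sin φ₁ sin φ₂.
λ₂ = λ₁ + Δλ = 129.993°.
The forward bearing on arrival equals the back-azimuth from the destination plus 180°.
Back-azimuth from P₂ (28.92°, 129.99°) to P₁ (36.98°, 179.82°), with Δλ' = λ₁ − λ₂ = 49.83°: atan2( sin Δλ' cos φ₁ , cos φ₂ sin φ₁ − sin φ₂ cos φ₁ cos Δλ' ) = 65.58°.
Final bearing = (65.58° + 180°) mod 360° = 245.58°.

final bearing 245.58°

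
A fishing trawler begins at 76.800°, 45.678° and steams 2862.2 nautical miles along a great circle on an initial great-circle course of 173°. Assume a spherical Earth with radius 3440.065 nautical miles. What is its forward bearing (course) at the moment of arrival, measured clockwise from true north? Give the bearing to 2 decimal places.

final bearing 178.17°

Central angle δ = d/R = 0.832019 rad.
Converting: φ₁ = 1.340413 rad, θ = 3.019420 rad.
Applying the spherical law of cosines for sides, sin φ₂ = sin φ₁ cos δ + cos φ₁ sin δ cos θ = 0.488033, so φ₂ = 29.211°.
Then Δλ = atan2(0.020574, 0.198246) = 0.103409 rad, from sin θ sin δ cos φ₁ over cos δ − sin φ₁ sin φ₂.
Hence λ₂ = 45.678° + 5.925° = 51.603°.
The forward bearing on arrival equals the back-azimuth from the destination plus 180°.
Back-azimuth from P₂ (29.21°, 51.60°) to P₁ (76.80°, 45.68°), with Δλ' = λ₁ − λ₂ = -5.92°: atan2( sin Δλ' cos φ₁ , cos φ₂ sin φ₁ − sin φ₂ cos φ₁ cos Δλ' ) = 358.17°.
Final bearing = (358.17° + 180°) mod 360° = 178.17°.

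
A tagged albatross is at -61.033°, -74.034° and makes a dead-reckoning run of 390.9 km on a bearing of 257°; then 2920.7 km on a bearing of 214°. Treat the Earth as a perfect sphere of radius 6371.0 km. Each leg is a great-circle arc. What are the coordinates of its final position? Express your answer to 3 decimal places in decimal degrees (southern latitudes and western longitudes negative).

Apply the spherical direct solution leg by leg, carrying full precision between legs.
Leg 1: from (-61.033°, -74.034°), δ = 390.9/6371 = 0.061356 rad, θ = 257° → φ = -61.634°, λ = -81.258°.
Leg 2: from (-61.634°, -81.258°), δ = 2920.7/6371 = 0.458437 rad, θ = 214° → φ = -74.447°, λ = -148.620°.

latitude -74.447°, longitude -148.620°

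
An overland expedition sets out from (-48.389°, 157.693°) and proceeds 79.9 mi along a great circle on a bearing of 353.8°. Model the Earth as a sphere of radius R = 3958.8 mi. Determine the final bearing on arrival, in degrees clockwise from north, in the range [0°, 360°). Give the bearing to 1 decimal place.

final bearing 353.9°

Central angle δ = d/R = 0.020183 rad.
Start latitude φ₁ = -0.844547 rad; initial bearing θ = 6.174975 rad.
Destination latitude: φ₂ = arcsin( sin φ₁ cos δ + cos φ₁ sin δ cos θ ) = arcsin(-0.734195) = -47.239°.
For the longitude increment, Δλ = atan2( sin θ sin δ cos φ₁, cos δ − sin φ₁ sin φ₂ ) = atan2(-0.001447, 0.450860) = -0.184°.
λ₂ = 157.693° + -0.184° = 157.509°.
The forward bearing on arrival equals the back-azimuth from the destination plus 180°.
Back-azimuth from P₂ (-47.2°, 157.5°) to P₁ (-48.4°, 157.7°), with Δλ' = λ₁ − λ₂ = 0.2°: atan2( sin Δλ' cos φ₁ , cos φ₂ sin φ₁ − sin φ₂ cos φ₁ cos Δλ' ) = 173.9°.
Final bearing = (173.9° + 180°) mod 360° = 353.9°.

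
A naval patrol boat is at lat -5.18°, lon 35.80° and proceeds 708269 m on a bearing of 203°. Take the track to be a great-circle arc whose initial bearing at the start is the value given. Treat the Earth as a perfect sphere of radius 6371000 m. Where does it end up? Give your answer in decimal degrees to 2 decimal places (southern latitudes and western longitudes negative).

The arc subtends δ = 708269/6371000 = 0.111171 rad at the centre.
With φ₁ = -5.18° = -0.090408 rad and θ = 203° = 3.543018 rad:
Destination latitude: φ₂ = arcsin( sin φ₁ cos δ + cos φ₁ sin δ cos θ ) = arcsin(-0.191433) = -11.04°.
For the longitude increment, Δλ = atan2( sin θ sin δ cos φ₁, cos δ − sin φ₁ sin φ₂ ) = atan2(-0.043171, 0.976543) = -2.53°.
λ₂ = 35.80° + -2.53° = 33.27°.

latitude -11.04°, longitude 33.27°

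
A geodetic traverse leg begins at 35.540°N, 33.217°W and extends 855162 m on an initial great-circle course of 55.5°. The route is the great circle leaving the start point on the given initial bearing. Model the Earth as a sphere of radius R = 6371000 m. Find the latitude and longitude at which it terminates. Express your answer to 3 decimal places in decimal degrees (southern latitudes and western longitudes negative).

latitude 39.622°, longitude -24.985°

δ = 855162/6371000 = 0.134227 rad (7.6907°).
Converting: φ₁ = 0.620290 rad, θ = 0.968658 rad.
Applying the spherical law of cosines for sides, sin φ₂ = sin φ₁ cos δ + cos φ₁ sin δ cos θ = 0.637721, so φ₂ = 39.622°.
Then Δλ = atan2(0.089743, 0.620316) = 0.143676 rad, from sin θ sin δ cos φ₁ over cos δ − sin φ₁ sin φ₂.
Hence λ₂ = -33.217° + 8.232° = -24.985°.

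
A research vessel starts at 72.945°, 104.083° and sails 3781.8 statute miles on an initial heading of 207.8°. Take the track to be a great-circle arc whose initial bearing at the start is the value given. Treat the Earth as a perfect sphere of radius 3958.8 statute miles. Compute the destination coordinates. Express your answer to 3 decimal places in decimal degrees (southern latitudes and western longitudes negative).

The arc subtends δ = 3781.8/3958.8 = 0.955289 rad at the centre.
With φ₁ = 72.945° = 1.273130 rad and θ = 207.8° = 3.626794 rad:
Applying the spherical law of cosines for sides, sin φ₂ = sin φ₁ cos δ + cos φ₁ sin δ cos θ = 0.340155, so φ₂ = 19.886°.
Then Δλ = atan2(-0.111683, 0.252176) = -0.416916 rad, from sin θ sin δ cos φ₁ over cos δ − sin φ₁ sin φ₂.
Hence λ₂ = 104.083° + -23.888° = 80.195°.

latitude 19.886°, longitude 80.195°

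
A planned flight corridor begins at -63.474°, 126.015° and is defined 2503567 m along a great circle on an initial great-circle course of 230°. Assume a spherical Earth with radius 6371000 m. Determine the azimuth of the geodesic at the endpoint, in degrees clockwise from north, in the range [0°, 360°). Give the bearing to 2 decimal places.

Angular distance δ = d/R = 2503567 / 6371000 = 0.392963 rad.
With φ₁ = -63.474° = -1.107830 rad and θ = 230° = 4.014257 rad:
sin φ₂ = sin φ₁ cos δ + cos φ₁ sin δ cos θ = (-0.894732)(0.923779) + (0.446604)(0.382927)(-0.642788) = -0.936461
φ₂ = asin(-0.936461) = -1.212403 rad = -69.466°.
Then Δλ = atan2(-0.131006, 0.085897) = -0.990447 rad, from sin θ sin δ cos φ₁ over cos δ − sin φ₁ sin φ₂.
λ₂ = λ₁ + Δλ = 69.267°.
The forward bearing on arrival equals the back-azimuth from the destination plus 180°.
Back-azimuth from P₂ (-69.47°, 69.27°) to P₁ (-63.47°, 126.02°), with Δλ' = λ₁ − λ₂ = 56.75°: atan2( sin Δλ' cos φ₁ , cos φ₂ sin φ₁ − sin φ₂ cos φ₁ cos Δλ' ) = 102.75°.
Final bearing = (102.75° + 180°) mod 360° = 282.75°.

final bearing 282.75°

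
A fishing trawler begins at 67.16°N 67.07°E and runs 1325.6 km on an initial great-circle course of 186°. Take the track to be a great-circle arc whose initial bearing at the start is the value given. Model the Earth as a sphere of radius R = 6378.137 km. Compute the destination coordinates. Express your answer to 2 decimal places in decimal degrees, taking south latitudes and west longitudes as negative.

δ = 1325.6/6378.137 = 0.207835 rad (11.9081°).
With φ₁ = 67.16° = 1.172163 rad and θ = 186° = 3.246312 rad:
Destination latitude: φ₂ = arcsin( sin φ₁ cos δ + cos φ₁ sin δ cos θ ) = arcsin(0.822105) = 55.30°.
Δλ = atan2( sin θ sin δ cos φ₁ , cos δ − sin φ₁ sin φ₂ ) = atan2(-0.008372, 0.220834) = -0.037893 rad = -2.17°.
λ₂ = 67.07° + -2.17° = 64.90°.

latitude 55.30°, longitude 64.90°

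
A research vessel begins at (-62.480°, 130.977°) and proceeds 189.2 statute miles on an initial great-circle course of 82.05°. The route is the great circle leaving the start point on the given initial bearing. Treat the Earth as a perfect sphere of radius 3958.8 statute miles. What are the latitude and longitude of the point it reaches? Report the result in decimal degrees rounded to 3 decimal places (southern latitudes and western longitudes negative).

Angular distance δ = d/R = 189.2 / 3958.8 = 0.047792 rad.
With φ₁ = -62.480° = -1.090482 rad and θ = 82.05° = 1.432043 rad:
Applying the spherical law of cosines for sides, sin φ₂ = sin φ₁ cos δ + cos φ₁ sin δ cos θ = -0.882784, so φ₂ = -61.980°.
For the longitude increment, Δλ = atan2( sin θ sin δ cos φ₁, cos δ − sin φ₁ sin φ₂ ) = atan2(0.021862, 0.215962) = 5.780°.
Hence λ₂ = 130.977° + 5.780° = 136.757°.

latitude -61.980°, longitude 136.757°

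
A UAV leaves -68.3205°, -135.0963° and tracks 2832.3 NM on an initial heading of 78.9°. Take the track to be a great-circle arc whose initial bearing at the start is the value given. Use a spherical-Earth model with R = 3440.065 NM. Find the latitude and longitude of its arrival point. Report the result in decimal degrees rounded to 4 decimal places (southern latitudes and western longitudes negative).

latitude -35.4182°, longitude -73.0755°

Angular distance δ = d/R = 2832.3 / 3440.065 = 0.823327 rad.
Converting: φ₁ = -1.192418 rad, θ = 1.377065 rad.
Destination latitude: φ₂ = arcsin( sin φ₁ cos δ + cos φ₁ sin δ cos θ ) = arcsin(-0.579539) = -35.4182°.
Δλ = atan2( sin θ sin δ cos φ₁ , cos δ − sin φ₁ sin φ₂ ) = atan2(0.265864, 0.141239) = 1.082467 rad = 62.0208°.
λ₂ = -135.0963° + 62.0208° = -73.0755°.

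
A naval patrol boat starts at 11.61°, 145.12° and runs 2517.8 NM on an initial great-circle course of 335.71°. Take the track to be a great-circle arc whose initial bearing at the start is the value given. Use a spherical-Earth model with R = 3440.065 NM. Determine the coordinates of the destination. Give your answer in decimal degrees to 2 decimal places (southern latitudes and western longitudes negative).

Central angle δ = d/R = 0.731905 rad.
Start latitude φ₁ = 0.202633 rad; initial bearing θ = 5.859245 rad.
Destination latitude: φ₂ = arcsin( sin φ₁ cos δ + cos φ₁ sin δ cos θ ) = arcsin(0.746375) = 48.28°.
Δλ = atan2( sin θ sin δ cos φ₁ , cos δ − sin φ₁ sin φ₂ ) = atan2(-0.269279, 0.593696) = -0.425814 rad = -24.40°.
λ₂ = 145.12° + -24.40° = 120.72°.

latitude 48.28°, longitude 120.72°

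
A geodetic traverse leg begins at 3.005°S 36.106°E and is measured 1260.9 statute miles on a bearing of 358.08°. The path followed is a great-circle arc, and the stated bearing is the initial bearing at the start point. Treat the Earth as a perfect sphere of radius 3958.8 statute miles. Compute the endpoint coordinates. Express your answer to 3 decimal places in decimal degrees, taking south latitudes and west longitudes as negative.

δ = 1260.9/3958.8 = 0.318506 rad (18.2490°).
Converting: φ₁ = -0.052447 rad, θ = 6.249675 rad.
Applying the spherical law of cosines for sides, sin φ₂ = sin φ₁ cos δ + cos φ₁ sin δ cos θ = 0.262755, so φ₂ = 15.234°.
Δλ = atan2( sin θ sin δ cos φ₁ , cos δ − sin φ₁ sin φ₂ ) = atan2(-0.010477, 0.963479) = -0.010874 rad = -0.623°.
λ₂ = 36.106° + -0.623° = 35.483°.

latitude 15.234°, longitude 35.483°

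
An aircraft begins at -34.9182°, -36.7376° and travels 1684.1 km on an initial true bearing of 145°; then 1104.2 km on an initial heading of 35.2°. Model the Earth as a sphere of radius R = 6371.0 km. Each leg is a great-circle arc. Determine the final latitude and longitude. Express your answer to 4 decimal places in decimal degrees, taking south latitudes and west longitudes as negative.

Apply the spherical direct solution leg by leg, carrying full precision between legs.
Leg 1: from (-34.9182°, -36.7376°), δ = 1684.1/6371 = 0.264338 rad, θ = 145° → φ = -46.7202°, λ = -24.1112°.
Leg 2: from (-46.7202°, -24.1112°), δ = 1104.2/6371 = 0.173317 rad, θ = 35.2° → φ = -38.3527°, λ = -16.8288°.

latitude -38.3527°, longitude -16.8288°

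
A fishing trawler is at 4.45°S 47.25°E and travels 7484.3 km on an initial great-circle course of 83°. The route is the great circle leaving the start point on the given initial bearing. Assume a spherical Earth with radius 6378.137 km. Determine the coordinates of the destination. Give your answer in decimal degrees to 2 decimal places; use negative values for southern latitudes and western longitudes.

Angular distance δ = d/R = 7484.3 / 6378.137 = 1.173430 rad.
With φ₁ = -4.45° = -0.077667 rad and θ = 83° = 1.448623 rad:
Destination latitude: φ₂ = arcsin( sin φ₁ cos δ + cos φ₁ sin δ cos θ ) = arcsin(0.082009) = 4.70°.
For the longitude increment, Δλ = atan2( sin θ sin δ cos φ₁, cos δ − sin φ₁ sin φ₂ ) = atan2(0.912452, 0.393354) = 66.68°.
λ₂ = 47.25° + 66.68° = 113.93°.

latitude 4.70°, longitude 113.93°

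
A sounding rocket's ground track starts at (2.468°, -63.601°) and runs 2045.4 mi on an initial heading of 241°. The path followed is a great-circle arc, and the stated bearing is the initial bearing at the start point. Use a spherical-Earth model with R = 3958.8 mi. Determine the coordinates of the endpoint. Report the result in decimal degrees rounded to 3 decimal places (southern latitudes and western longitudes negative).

latitude -11.644°, longitude -89.777°

The arc subtends δ = 2045.4/3958.8 = 0.516672 rad at the centre.
Converting: φ₁ = 0.043075 rad, θ = 4.206243 rad.
sin φ₂ = sin φ₁ cos δ + cos φ₁ sin δ cos θ = (0.043061)(0.869468) + (0.999072)(0.493989)(-0.484810) = -0.201828
φ₂ = asin(-0.201828) = -0.203224 rad = -11.644°.
Then Δλ = atan2(-0.431652, 0.878159) = -0.456858 rad, from sin θ sin δ cos φ₁ over cos δ − sin φ₁ sin φ₂.
λ₂ = -63.601° + -26.176° = -89.777°.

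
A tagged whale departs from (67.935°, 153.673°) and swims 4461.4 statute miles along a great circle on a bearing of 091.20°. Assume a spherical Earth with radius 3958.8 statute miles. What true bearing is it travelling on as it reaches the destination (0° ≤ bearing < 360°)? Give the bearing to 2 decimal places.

δ = 4461.4/3958.8 = 1.126958 rad (64.5699°).
With φ₁ = 67.935° = 1.185689 rad and θ = 91.2° = 1.591740 rad:
Applying the spherical law of cosines for sides, sin φ₂ = sin φ₁ cos δ + cos φ₁ sin δ cos θ = 0.390854, so φ₂ = 23.008°.
Δλ = atan2( sin θ sin δ cos φ₁ , cos δ − sin φ₁ sin φ₂ ) = atan2(0.339186, 0.067182) = 1.375258 rad = 78.796°.
λ₂ = 153.673° + 78.796° = 232.469°, normalized to (−180°, 180°] → -127.531°.
The forward bearing on arrival equals the back-azimuth from the destination plus 180°.
Back-azimuth from P₂ (23.01°, -127.53°) to P₁ (67.94°, 153.67°), with Δλ' = λ₁ − λ₂ = 281.20°: atan2( sin Δλ' cos φ₁ , cos φ₂ sin φ₁ − sin φ₂ cos φ₁ cos Δλ' ) = 335.92°.
Final bearing = (335.92° + 180°) mod 360° = 155.92°.

final bearing 155.92°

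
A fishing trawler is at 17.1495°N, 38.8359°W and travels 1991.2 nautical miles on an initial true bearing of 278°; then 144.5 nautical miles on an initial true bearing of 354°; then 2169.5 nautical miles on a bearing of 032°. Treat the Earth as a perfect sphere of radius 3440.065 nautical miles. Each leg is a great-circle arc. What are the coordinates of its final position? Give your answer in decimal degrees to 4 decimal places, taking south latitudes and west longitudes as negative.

latitude 49.1655°, longitude -45.4265°

Apply the spherical direct solution leg by leg, carrying full precision between legs.
Leg 1: from (17.1495°, -38.8359°), δ = 1991.2/3440.065 = 0.578826 rad, θ = 278° → φ = 18.6377°, λ = -73.7047°.
Leg 2: from (18.6377°, -73.7047°), δ = 144.5/3440.065 = 0.042005 rad, θ = 354° → φ = 21.0310°, λ = -73.9741°.
Leg 3: from (21.0310°, -73.9741°), δ = 2169.5/3440.065 = 0.630657 rad, θ = 32° → φ = 49.1655°, λ = -45.4265°.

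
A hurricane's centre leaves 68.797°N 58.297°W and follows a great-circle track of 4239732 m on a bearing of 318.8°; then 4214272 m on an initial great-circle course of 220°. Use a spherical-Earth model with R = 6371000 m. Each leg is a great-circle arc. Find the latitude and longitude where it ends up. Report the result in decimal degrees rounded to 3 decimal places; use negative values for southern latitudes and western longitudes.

latitude 30.499°, longitude 164.355°

Apply the spherical direct solution leg by leg, carrying full precision between legs.
Leg 1: from (68.797°, -58.297°), δ = 4239732/6371000 = 0.665474 rad, θ = 318.8° → φ = 64.342°, λ = -168.370°.
Leg 2: from (64.342°, -168.370°), δ = 4214272/6371000 = 0.661477 rad, θ = 220° → φ = 30.499°, λ = 164.355°.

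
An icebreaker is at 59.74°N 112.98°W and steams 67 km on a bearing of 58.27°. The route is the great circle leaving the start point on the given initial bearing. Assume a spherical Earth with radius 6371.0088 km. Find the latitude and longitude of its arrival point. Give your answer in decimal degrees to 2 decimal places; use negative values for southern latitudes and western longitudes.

Angular distance δ = d/R = 67 / 6371.0088 = 0.010516 rad.
Start latitude φ₁ = 1.042660 rad; initial bearing θ = 1.017003 rad.
sin φ₂ = sin φ₁ cos δ + cos φ₁ sin δ cos θ = (0.863748)(0.999945) + (0.503925)(0.010516)(0.525917) = 0.866487
φ₂ = asin(0.866487) = 1.048121 rad = 60.05°.
Then Δλ = atan2(0.004507, 0.251519) = 0.017918 rad, from sin θ sin δ cos φ₁ over cos δ − sin φ₁ sin φ₂.
Hence λ₂ = -112.98° + 1.03° = -111.95°.

latitude 60.05°, longitude -111.95°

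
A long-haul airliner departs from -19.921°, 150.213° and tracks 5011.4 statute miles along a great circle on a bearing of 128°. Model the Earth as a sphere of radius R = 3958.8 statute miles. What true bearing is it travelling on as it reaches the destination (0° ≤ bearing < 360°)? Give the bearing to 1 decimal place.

final bearing 78.5°

δ = 5011.4/3958.8 = 1.265889 rad (72.5301°).
With φ₁ = -19.921° = -0.347687 rad and θ = 128° = 2.234021 rad:
Applying the spherical law of cosines for sides, sin φ₂ = sin φ₁ cos δ + cos φ₁ sin δ cos θ = -0.654411, so φ₂ = -40.875°.
Δλ = atan2( sin θ sin δ cos φ₁ , cos δ − sin φ₁ sin φ₂ ) = atan2(0.706686, 0.077231) = 1.461942 rad = 83.763°.
λ₂ = 150.213° + 83.763° = 233.976°, normalized to (−180°, 180°] → -126.024°.
The forward bearing on arrival equals the back-azimuth from the destination plus 180°.
Back-azimuth from P₂ (-40.9°, -126.0°) to P₁ (-19.9°, 150.2°), with Δλ' = λ₁ − λ₂ = 276.2°: atan2( sin Δλ' cos φ₁ , cos φ₂ sin φ₁ − sin φ₂ cos φ₁ cos Δλ' ) = 258.5°.
Final bearing = (258.5° + 180°) mod 360° = 78.5°.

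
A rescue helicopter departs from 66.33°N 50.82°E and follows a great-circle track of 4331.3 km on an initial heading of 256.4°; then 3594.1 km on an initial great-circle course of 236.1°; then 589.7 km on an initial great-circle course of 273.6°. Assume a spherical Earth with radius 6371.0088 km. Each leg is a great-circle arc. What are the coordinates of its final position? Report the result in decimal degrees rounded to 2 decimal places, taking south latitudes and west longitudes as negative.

Apply the spherical direct solution leg by leg, carrying full precision between legs.
Leg 1: from (66.33°, 50.82°), δ = 4331.3/6371.0088 = 0.679845 rad, θ = 256.4° → φ = 40.76°, λ = -2.96°.
Leg 2: from (40.76°, -2.96°), δ = 3594.1/6371.0088 = 0.564134 rad, θ = 236.1° → φ = 19.02°, λ = -30.95°.
Leg 3: from (19.02°, -30.95°), δ = 589.7/6371.0088 = 0.092560 rad, θ = 273.6° → φ = 19.27°, λ = -36.56°.

latitude 19.27°, longitude -36.56°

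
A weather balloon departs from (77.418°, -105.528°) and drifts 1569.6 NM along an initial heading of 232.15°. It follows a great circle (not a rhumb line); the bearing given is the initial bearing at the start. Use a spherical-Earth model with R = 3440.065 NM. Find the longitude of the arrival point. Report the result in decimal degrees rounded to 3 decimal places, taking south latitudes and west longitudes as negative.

longitude -142.664°

The arc subtends δ = 1569.6/3440.065 = 0.456270 rad at the centre.
With φ₁ = 77.418° = 1.351199 rad and θ = 232.15° = 4.051782 rad:
sin φ₂ = sin φ₁ cos δ + cos φ₁ sin δ cos θ = (0.975985)(0.897702) + (0.217837)(0.440603)(-0.613596) = 0.817251
φ₂ = asin(0.817251) = 0.956625 rad = 54.811°.
Δλ = atan2( sin θ sin δ cos φ₁ , cos δ − sin φ₁ sin φ₂ ) = atan2(-0.075787, 0.100077) = -0.648151 rad = -37.136°.
λ₂ = λ₁ + Δλ = -142.664°.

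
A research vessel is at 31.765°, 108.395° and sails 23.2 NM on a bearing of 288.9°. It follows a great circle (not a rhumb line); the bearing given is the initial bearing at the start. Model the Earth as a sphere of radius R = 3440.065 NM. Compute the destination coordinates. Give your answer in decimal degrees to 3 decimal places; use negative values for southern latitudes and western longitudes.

latitude 31.889°, longitude 107.964°

Central angle δ = d/R = 0.006744 rad.
With φ₁ = 31.765° = 0.554404 rad and θ = 288.9° = 5.042256 rad:
sin φ₂ = sin φ₁ cos δ + cos φ₁ sin δ cos θ = (0.526437)(0.999977) + (0.850214)(0.006744)(0.323917) = 0.528282
φ₂ = asin(0.528282) = 0.556576 rad = 31.889°.
Then Δλ = atan2(-0.005425, 0.721870) = -0.007515 rad, from sin θ sin δ cos φ₁ over cos δ − sin φ₁ sin φ₂.
λ₂ = λ₁ + Δλ = 107.964°.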